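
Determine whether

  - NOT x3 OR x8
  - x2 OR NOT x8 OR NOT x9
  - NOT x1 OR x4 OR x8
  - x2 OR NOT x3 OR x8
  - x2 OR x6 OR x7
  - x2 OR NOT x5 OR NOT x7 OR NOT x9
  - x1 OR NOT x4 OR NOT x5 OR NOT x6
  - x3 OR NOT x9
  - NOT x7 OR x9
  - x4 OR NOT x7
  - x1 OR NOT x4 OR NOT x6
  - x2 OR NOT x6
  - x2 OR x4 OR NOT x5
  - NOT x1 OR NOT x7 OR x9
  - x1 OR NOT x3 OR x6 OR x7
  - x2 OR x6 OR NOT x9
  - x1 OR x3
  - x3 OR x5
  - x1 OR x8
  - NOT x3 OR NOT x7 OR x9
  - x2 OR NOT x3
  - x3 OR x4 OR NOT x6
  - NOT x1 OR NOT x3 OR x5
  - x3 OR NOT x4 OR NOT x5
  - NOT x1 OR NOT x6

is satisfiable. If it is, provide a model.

Set x1 = True.
  then (NOT x1 OR NOT x6) forces x6 = False.
Try x2 = False:
  (x2 OR x6 OR x7) forces x7 = True.
  (NOT x7 OR x9) forces x9 = True.
  clause (x2 OR x6 OR NOT x9) is falsified — backtrack.
So x2 = True.
Set x3 = True.
  then (NOT x3 OR x8) forces x8 = True.
  then (NOT x1 OR NOT x3 OR x5) forces x5 = True.
Set x4 = False.
  then (x4 OR NOT x7) forces x7 = False.
Set x9 = True.
All clauses satisfied.

x1: True; x2: True; x3: True; x4: False; x5: True; x6: False; x7: False; x8: True; x9: True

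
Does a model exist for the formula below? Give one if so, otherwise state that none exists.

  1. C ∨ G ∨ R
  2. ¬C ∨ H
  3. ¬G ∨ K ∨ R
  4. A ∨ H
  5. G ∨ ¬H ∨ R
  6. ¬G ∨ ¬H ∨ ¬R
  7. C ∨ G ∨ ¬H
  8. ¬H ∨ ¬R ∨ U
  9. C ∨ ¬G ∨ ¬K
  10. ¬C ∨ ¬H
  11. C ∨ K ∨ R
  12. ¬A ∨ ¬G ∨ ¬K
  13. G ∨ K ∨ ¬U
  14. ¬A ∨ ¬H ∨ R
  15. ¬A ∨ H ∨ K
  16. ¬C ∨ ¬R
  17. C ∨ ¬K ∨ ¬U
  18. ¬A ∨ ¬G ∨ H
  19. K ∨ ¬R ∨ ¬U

R = True; C = False; U = False; H = False; A = True; K = True; G = False

Set R = True.
  then (¬C ∨ ¬R) forces C = False.
Try U = True:
  (C ∨ ¬K ∨ ¬U) forces K = False.
  clause (K ∨ ¬R ∨ ¬U) is falsified — backtrack.
So U = False.
  then (¬H ∨ ¬R ∨ U) forces H = False.
  then (A ∨ H) forces A = True.
  then (¬A ∨ H ∨ K) forces K = True.
  then (¬A ∨ ¬G ∨ H) forces G = False.
All clauses satisfied.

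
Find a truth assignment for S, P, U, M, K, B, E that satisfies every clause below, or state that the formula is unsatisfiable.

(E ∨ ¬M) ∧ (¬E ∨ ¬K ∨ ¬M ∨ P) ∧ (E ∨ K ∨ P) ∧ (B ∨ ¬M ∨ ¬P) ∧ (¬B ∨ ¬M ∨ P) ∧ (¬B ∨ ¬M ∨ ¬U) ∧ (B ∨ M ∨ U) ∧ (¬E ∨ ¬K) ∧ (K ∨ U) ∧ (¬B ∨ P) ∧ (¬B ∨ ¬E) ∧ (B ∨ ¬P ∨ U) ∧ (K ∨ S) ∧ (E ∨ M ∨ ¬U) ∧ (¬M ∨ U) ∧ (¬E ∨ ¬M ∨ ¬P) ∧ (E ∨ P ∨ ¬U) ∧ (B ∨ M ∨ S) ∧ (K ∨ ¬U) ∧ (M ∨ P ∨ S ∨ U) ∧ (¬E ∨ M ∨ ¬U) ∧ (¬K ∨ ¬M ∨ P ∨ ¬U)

S = True; P = True; U = False; M = False; K = True; B = True; E = False

Set S = True.
Set P = True.
Set U = False.
  then (K ∨ U) forces K = True.
  then (B ∨ ¬P ∨ U) forces B = True.
  then (¬M ∨ U) forces M = False.
  then (¬E ∨ ¬K) forces E = False.
All clauses satisfied.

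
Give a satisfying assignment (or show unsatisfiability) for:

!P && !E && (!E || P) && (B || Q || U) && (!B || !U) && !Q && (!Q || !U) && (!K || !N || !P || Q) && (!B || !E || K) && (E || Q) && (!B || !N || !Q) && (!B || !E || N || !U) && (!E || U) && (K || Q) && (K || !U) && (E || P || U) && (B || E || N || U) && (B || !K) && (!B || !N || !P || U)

Case P = True:
  Clause (!P) is falsified — contradiction.
Case P = False:
  (!E) forces E = False.
  (!Q) forces Q = False.
  Clause (E || Q) is falsified — contradiction.
Both cases fail, so the formula is unsatisfiable.

The formula is unsatisfiable.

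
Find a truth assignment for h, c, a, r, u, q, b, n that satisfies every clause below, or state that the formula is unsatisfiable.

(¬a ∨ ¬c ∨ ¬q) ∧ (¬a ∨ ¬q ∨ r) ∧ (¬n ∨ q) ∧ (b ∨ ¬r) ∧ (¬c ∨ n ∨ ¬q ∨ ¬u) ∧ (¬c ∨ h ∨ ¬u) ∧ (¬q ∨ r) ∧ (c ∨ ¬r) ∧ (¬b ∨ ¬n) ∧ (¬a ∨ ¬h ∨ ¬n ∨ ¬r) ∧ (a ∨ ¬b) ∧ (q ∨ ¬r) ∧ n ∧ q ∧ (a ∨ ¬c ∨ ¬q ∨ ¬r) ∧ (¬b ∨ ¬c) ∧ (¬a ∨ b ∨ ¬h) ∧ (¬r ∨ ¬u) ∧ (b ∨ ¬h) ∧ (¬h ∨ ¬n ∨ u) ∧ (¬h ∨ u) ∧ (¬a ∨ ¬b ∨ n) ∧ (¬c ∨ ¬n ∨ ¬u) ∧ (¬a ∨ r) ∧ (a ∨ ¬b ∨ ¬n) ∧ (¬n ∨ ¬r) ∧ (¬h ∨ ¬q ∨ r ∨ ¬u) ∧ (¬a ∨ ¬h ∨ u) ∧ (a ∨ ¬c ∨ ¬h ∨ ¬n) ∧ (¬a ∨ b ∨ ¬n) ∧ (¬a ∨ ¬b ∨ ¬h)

Unsatisfiable

Case n = True:
  (¬n ∨ q) forces q = True.
  (¬q ∨ r) forces r = True.
  Clause (¬n ∨ ¬r) is falsified — contradiction.
Case n = False:
  Clause (n) is falsified — contradiction.
Both cases fail, so the formula is unsatisfiable.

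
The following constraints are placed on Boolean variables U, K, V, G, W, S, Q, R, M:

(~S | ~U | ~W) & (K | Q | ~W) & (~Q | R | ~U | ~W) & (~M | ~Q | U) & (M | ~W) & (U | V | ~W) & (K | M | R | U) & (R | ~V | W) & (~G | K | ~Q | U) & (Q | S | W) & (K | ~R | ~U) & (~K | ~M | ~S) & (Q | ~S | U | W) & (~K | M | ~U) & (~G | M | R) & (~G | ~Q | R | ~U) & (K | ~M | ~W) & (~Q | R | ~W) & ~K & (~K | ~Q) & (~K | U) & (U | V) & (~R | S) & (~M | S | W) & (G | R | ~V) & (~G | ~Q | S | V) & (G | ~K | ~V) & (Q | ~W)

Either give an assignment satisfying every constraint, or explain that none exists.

Unit clause (~K) forces K = False.
Set U = False.
  then (U | V) forces V = True.
Set G = False.
  then (G | R | ~V) forces R = True.
  then (~R | S) forces S = True.
Set W = False.
  then (Q | ~S | U | W) forces Q = True.
  then (~M | ~Q | U) forces M = False.
All clauses satisfied.

U=F; K=F; V=T; G=F; W=F; S=T; Q=T; R=T; M=F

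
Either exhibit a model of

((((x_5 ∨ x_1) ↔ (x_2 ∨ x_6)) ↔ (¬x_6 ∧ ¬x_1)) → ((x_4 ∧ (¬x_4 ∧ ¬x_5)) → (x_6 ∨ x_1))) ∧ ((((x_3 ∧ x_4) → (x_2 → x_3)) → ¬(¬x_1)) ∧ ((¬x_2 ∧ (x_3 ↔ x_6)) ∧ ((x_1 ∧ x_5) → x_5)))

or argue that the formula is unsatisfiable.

x_1 = True, x_2 = False, x_3 = False, x_4 = False, x_5 = False, x_6 = False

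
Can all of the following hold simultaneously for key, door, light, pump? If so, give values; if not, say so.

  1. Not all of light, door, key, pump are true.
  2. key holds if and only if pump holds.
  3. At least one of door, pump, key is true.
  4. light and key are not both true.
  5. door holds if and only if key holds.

key = True, door = True, light = False, pump = True

  (1) {light, door, key, pump}: 3/4 true — not all ✓
  (2) key=T, pump=T — same ✓
  (3) {door, pump, key}: 3 true — at least one ✓
  (4) light=F, key=T — not both ✓
  (5) door=T, key=T — same ✓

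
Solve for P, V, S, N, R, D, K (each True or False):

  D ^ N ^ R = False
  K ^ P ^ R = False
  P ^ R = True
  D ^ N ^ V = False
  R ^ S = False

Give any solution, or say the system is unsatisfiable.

P = True, V = False, S = False, N = True, R = False, D = True, K = True

D ^ N ^ R = T ^ T ^ F = False ✓
K ^ P ^ R = T ^ T ^ F = False ✓
P ^ R = T ^ F = True ✓
D ^ N ^ V = T ^ T ^ F = False ✓
R ^ S = F ^ F = False ✓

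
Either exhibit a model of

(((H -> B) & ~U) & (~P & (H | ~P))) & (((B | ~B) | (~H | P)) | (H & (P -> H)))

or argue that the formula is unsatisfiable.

H=F; B=F; P=F; U=F

  ((H -> B) & ~U) & (~P & (H | ~P)) = True
    (H -> B) & ~U = True
      H -> B = True
      ~U = True
    ~P & (H | ~P) = True
      ~P = True
      H | ~P = True
        ~P = True
  ((B | ~B) | (~H | P)) | (H & (P -> H)) = True
    (B | ~B) | (~H | P) = True
      B | ~B = True
        ~B = True
      ~H | P = True
        ~H = True
    H & (P -> H) = False
      P -> H = True
Both conjuncts True, so the formula holds.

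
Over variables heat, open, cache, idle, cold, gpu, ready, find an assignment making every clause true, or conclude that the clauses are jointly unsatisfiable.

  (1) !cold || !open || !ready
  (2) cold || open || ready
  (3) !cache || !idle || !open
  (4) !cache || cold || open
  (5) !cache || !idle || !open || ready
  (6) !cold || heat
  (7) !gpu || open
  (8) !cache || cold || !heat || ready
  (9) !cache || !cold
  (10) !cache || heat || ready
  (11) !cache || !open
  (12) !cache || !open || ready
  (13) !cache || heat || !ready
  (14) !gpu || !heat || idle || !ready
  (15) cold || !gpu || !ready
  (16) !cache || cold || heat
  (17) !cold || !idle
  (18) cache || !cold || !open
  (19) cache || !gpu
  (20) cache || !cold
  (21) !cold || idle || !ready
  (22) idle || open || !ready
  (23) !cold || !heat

Set heat = True.
  then (!cold || !heat) forces cold = False.
Set open = True.
  then (!cache || !open) forces cache = False.
  then (cache || !gpu) forces gpu = False.
Set idle = False.
Set ready = False.
All clauses satisfied.

heat=T, open=T, cache=F, idle=F, cold=F, gpu=F, ready=F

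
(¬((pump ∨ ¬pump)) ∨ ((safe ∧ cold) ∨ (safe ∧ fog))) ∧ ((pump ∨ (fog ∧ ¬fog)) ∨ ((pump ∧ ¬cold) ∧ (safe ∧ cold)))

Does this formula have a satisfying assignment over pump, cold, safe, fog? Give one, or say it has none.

pump = True, cold = True, safe = True, fog = False

  ¬((pump ∨ ¬pump)) ∨ ((safe ∧ cold) ∨ (safe ∧ fog)) = True
    ¬((pump ∨ ¬pump)) = False
      pump ∨ ¬pump = True
        ¬pump = False
    (safe ∧ cold) ∨ (safe ∧ fog) = True
      safe ∧ cold = True
      safe ∧ fog = False
  (pump ∨ (fog ∧ ¬fog)) ∨ ((pump ∧ ¬cold) ∧ (safe ∧ cold)) = True
    pump ∨ (fog ∧ ¬fog) = True
      fog ∧ ¬fog = False
        ¬fog = True
    (pump ∧ ¬cold) ∧ (safe ∧ cold) = False
      pump ∧ ¬cold = False
        ¬cold = False
      safe ∧ cold = True
Both conjuncts True, so the formula holds.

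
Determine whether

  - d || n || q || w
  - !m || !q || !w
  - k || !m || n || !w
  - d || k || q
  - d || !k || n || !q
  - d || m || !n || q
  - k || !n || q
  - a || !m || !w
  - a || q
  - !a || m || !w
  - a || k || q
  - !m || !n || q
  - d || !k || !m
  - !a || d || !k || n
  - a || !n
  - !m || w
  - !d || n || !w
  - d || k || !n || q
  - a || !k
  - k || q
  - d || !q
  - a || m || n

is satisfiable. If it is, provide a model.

Set m = False.
Set a = True.
  then (!a || m || !w) forces w = False.
Try d = False:
  (d || !q) forces q = False.
  (d || n || q || w) forces n = True.
  clause (d || m || !n || q) is falsified — backtrack.
So d = True.
Set k = True.
Set q = False.
Set n = True.
All clauses satisfied.

m=F, a=T, d=T, w=F, k=T, q=F, n=T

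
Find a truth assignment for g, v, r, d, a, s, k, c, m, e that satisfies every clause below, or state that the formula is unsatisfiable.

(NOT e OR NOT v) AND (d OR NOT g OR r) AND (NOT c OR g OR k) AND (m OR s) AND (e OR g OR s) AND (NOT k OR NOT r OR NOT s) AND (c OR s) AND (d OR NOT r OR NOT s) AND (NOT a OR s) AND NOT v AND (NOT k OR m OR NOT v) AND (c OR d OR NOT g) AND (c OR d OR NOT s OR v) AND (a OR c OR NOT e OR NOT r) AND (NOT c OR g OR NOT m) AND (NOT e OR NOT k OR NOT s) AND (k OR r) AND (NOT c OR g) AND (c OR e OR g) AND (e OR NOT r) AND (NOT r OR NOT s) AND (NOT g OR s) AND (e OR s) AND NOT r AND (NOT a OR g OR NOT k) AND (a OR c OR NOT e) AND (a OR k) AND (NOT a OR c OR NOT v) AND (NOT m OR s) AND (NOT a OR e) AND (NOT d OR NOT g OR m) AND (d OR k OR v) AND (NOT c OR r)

Unit clause (NOT v) forces v = False.
Unit clause (NOT r) forces r = False.
In (NOT c OR r) only NOT c is left, so c = False.
In (c OR s) only s is left, so s = True.
In (c OR d OR NOT s OR v) only d is left, so d = True.
In (k OR r) only k is left, so k = True.
In (NOT e OR NOT k OR NOT s) only NOT e is left, so e = False.
In (c OR e OR g) only g is left, so g = True.
In (NOT a OR e) only NOT a is left, so a = False.
In (NOT d OR NOT g OR m) only m is left, so m = True.
All clauses satisfied.

g: True; v: False; r: False; d: True; a: False; s: True; k: True; c: False; m: True; e: False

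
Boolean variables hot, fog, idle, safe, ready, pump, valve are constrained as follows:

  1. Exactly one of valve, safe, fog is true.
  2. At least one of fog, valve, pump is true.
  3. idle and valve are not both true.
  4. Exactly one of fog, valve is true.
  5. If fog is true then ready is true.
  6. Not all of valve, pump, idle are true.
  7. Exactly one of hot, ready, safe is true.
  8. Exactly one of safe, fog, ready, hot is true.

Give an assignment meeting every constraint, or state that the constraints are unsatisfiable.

hot = False; fog = False; idle = False; safe = False; ready = True; pump = False; valve = True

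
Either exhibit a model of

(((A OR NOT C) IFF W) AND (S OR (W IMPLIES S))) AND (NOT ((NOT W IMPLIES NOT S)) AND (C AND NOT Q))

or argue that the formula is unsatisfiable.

Q: False, S: True, C: True, A: False, W: False

  ((A OR NOT C) IFF W) AND (S OR (W IMPLIES S)) = True
    (A OR NOT C) IFF W = True
      A OR NOT C = False
        NOT C = False
    S OR (W IMPLIES S) = True
      W IMPLIES S = True
  NOT ((NOT W IMPLIES NOT S)) AND (C AND NOT Q) = True
    NOT ((NOT W IMPLIES NOT S)) = True
      NOT W IMPLIES NOT S = False
        NOT W = True
        NOT S = False
    C AND NOT Q = True
      NOT Q = True
Both conjuncts True, so the formula holds.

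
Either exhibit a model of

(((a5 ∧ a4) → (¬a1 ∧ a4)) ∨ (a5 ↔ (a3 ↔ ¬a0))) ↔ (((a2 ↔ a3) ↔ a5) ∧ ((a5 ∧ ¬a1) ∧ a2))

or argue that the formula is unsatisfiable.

a0=T, a1=T, a2=T, a3=T, a4=T, a5=T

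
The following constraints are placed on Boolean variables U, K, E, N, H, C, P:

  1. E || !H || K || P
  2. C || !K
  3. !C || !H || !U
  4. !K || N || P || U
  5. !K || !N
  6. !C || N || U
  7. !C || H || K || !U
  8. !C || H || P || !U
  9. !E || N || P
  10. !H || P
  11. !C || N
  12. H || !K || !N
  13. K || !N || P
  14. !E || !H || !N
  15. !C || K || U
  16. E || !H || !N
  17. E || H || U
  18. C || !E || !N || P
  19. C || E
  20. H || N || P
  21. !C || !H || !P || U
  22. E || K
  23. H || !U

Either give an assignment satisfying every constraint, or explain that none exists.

Set U = False.
Try K = True:
  (C || !K) forces C = True.
  (!K || !N) forces N = False.
  clause (!C || N || U) is falsified — backtrack.
So K = False.
  then (!C || K || U) forces C = False.
  then (C || E) forces E = True.
Set N = False.
  then (!E || N || P) forces P = True.
Set H = True.
All clauses satisfied.

U: False; K: False; E: True; N: False; H: True; C: False; P: True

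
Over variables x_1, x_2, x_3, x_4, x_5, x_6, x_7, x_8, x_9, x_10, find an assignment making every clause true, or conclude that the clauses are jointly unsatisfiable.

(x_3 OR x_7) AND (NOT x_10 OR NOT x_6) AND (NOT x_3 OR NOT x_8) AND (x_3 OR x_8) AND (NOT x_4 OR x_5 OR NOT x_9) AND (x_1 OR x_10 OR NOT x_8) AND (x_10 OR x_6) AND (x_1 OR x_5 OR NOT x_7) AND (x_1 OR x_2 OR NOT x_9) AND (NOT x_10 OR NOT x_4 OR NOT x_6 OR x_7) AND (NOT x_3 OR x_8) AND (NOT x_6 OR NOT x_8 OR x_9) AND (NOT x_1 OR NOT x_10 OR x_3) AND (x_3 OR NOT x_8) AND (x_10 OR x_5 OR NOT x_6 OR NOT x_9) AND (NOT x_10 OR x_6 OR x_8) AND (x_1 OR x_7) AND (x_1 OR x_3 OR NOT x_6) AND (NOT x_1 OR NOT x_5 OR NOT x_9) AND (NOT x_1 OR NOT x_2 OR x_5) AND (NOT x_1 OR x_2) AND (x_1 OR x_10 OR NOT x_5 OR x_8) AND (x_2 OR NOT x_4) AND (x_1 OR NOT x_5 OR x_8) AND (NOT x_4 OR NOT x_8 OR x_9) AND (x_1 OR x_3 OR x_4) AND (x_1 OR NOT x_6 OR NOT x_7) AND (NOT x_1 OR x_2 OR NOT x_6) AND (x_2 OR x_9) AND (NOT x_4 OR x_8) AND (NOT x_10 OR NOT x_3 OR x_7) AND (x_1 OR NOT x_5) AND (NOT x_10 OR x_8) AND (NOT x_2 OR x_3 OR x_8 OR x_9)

Case x_8 = True:
  (NOT x_3 OR NOT x_8) forces x_3 = False.
  Clause (x_3 OR NOT x_8) is falsified — contradiction.
Case x_8 = False:
  (x_3 OR x_8) forces x_3 = True.
  Clause (NOT x_3 OR x_8) is falsified — contradiction.
Both cases fail, so the formula is unsatisfiable.

The formula is unsatisfiable.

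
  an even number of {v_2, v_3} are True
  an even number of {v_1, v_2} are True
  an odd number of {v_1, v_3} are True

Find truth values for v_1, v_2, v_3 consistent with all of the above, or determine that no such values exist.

Unsatisfiable — no assignment works.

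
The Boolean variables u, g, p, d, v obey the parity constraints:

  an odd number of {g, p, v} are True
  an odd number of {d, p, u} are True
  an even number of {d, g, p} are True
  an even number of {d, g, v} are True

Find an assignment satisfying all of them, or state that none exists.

u: False, g: True, p: True, d: False, v: True

{g, p, v}: 3 true → odd ✓
{d, p, u}: 1 true → odd ✓
{d, g, p}: 2 true → even ✓
{d, g, v}: 2 true → even ✓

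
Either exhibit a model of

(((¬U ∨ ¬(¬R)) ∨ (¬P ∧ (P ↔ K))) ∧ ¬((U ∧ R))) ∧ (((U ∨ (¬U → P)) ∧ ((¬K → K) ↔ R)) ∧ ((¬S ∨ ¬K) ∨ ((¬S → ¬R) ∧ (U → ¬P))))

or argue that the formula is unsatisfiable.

R = False, P = True, U = False, S = False, K = False

  ((¬U ∨ ¬(¬R)) ∨ (¬P ∧ (P ↔ K))) ∧ ¬((U ∧ R)) = True
    (¬U ∨ ¬(¬R)) ∨ (¬P ∧ (P ↔ K)) = True
      ¬U ∨ ¬(¬R) = True
        ¬U = True
        ¬(¬R) = False
          ¬R = True
      ¬P ∧ (P ↔ K) = False
        ¬P = False
        P ↔ K = False
    ¬((U ∧ R)) = True
      U ∧ R = False
  ((U ∨ (¬U → P)) ∧ ((¬K → K) ↔ R)) ∧ ((¬S ∨ ¬K) ∨ ((¬S → ¬R) ∧ (U → ¬P))) = True
    (U ∨ (¬U → P)) ∧ ((¬K → K) ↔ R) = True
      U ∨ (¬U → P) = True
        ¬U → P = True
          ¬U = True
      (¬K → K) ↔ R = True
        ¬K → K = False
          ¬K = True
    (¬S ∨ ¬K) ∨ ((¬S → ¬R) ∧ (U → ¬P)) = True
      ¬S ∨ ¬K = True
        ¬S = True
        ¬K = True
      (¬S → ¬R) ∧ (U → ¬P) = True
        ¬S → ¬R = True
          ¬S = True
          ¬R = True
        U → ¬P = True
          ¬P = False
Both conjuncts True, so the formula holds.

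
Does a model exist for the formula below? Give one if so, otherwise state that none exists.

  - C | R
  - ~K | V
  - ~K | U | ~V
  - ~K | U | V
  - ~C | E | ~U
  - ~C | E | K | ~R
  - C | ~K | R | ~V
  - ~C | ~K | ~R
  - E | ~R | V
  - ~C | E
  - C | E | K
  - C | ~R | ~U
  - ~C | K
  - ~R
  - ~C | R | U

Unit clause (~R) forces R = False.
In (C | R) only C is left, so C = True.
In (~C | E) only E is left, so E = True.
In (~C | K) only K is left, so K = True.
In (~C | R | U) only U is left, so U = True.
In (~K | V) only V is left, so V = True.
All clauses satisfied.

R = False; C = True; K = True; V = True; U = True; E = True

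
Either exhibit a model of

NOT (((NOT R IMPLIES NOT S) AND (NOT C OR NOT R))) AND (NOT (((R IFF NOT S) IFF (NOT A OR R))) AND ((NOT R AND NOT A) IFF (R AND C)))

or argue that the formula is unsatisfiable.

C=T; S=T; A=T; R=F

  NOT (((NOT R IMPLIES NOT S) AND (NOT C OR NOT R))) = True
    (NOT R IMPLIES NOT S) AND (NOT C OR NOT R) = False
      NOT R IMPLIES NOT S = False
        NOT R = True
        NOT S = False
      NOT C OR NOT R = True
        NOT C = False
        NOT R = True
  NOT (((R IFF NOT S) IFF (NOT A OR R))) AND ((NOT R AND NOT A) IFF (R AND C)) = True
    NOT (((R IFF NOT S) IFF (NOT A OR R))) = True
      (R IFF NOT S) IFF (NOT A OR R) = False
        R IFF NOT S = True
          NOT S = False
        NOT A OR R = False
          NOT A = False
    (NOT R AND NOT A) IFF (R AND C) = True
      NOT R AND NOT A = False
        NOT R = True
        NOT A = False
      R AND C = False
Both conjuncts True, so the formula holds.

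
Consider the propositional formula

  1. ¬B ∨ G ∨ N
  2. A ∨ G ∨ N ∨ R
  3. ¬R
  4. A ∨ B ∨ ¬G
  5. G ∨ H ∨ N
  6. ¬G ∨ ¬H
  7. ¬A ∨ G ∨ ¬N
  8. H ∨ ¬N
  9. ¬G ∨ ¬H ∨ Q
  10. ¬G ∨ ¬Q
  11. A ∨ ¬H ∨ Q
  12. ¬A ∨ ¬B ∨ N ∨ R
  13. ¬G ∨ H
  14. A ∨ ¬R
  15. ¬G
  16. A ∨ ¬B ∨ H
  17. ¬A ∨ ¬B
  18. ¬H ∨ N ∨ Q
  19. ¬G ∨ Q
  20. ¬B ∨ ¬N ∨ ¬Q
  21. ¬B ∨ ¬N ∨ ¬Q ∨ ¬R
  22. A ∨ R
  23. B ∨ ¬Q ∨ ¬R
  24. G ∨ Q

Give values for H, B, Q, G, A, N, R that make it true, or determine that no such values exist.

Unit clause (¬R) forces R = False.
Unit clause (¬G) forces G = False.
In (A ∨ R) only A is left, so A = True.
In (G ∨ Q) only Q is left, so Q = True.
In (¬A ∨ G ∨ ¬N) only ¬N is left, so N = False.
In (¬A ∨ ¬B ∨ N ∨ R) only ¬B is left, so B = False.
In (G ∨ H ∨ N) only H is left, so H = True.
All clauses satisfied.

H=T, B=F, Q=T, G=F, A=T, N=F, R=F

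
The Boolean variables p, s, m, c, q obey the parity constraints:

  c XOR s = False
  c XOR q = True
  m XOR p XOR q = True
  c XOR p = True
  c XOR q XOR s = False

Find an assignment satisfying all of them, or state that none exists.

p = False; s = True; m = True; c = True; q = False

c XOR s = T XOR T = False ✓
c XOR q = T XOR F = True ✓
m XOR p XOR q = T XOR F XOR F = True ✓
c XOR p = T XOR F = True ✓
c XOR q XOR s = T XOR F XOR T = False ✓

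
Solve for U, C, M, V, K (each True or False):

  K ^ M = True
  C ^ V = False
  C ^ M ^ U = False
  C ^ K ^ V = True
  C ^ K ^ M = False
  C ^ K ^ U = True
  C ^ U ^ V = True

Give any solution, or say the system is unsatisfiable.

U=T; C=T; M=F; V=T; K=T

K ^ M = T ^ F = True ✓
C ^ V = T ^ T = False ✓
C ^ M ^ U = T ^ F ^ T = False ✓
C ^ K ^ V = T ^ T ^ T = True ✓
C ^ K ^ M = T ^ T ^ F = False ✓
C ^ K ^ U = T ^ T ^ T = True ✓
C ^ U ^ V = T ^ T ^ T = True ✓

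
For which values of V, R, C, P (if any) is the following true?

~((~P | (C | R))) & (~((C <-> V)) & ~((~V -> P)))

The formula is unsatisfiable.

Case P = True: the conjunct ~((~V -> P)) becomes ~((~V -> True)) = False.
Case P = False: the conjunct ~((~P | (C | R))) becomes ~((True | (C | R))) = False.
Both cases fail — unsatisfiable.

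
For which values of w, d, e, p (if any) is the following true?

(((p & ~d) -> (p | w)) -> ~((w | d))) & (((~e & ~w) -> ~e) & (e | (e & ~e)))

w = False; d = False; e = True; p = False

  ((p & ~d) -> (p | w)) -> ~((w | d)) = True
    (p & ~d) -> (p | w) = True
      p & ~d = False
        ~d = True
      p | w = False
    ~((w | d)) = True
      w | d = False
  ((~e & ~w) -> ~e) & (e | (e & ~e)) = True
    (~e & ~w) -> ~e = True
      ~e & ~w = False
        ~e = False
        ~w = True
      ~e = False
    e | (e & ~e) = True
      e & ~e = False
        ~e = False
Both conjuncts True, so the formula holds.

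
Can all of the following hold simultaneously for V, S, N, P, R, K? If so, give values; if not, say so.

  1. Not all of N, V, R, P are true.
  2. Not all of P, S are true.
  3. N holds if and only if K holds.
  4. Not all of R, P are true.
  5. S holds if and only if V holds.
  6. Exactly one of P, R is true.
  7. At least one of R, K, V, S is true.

V=F, S=F, N=F, P=F, R=T, K=F

  (1) {N, V, R, P}: 1/4 true — not all ✓
  (2) {P, S}: 0/2 true — not all ✓
  (3) N=F, K=F — same ✓
  (4) {R, P}: 1/2 true — not all ✓
  (5) S=F, V=F — same ✓
  (6) {P, R}: 1 true — exactly one ✓
  (7) {R, K, V, S}: 1 true — at least one ✓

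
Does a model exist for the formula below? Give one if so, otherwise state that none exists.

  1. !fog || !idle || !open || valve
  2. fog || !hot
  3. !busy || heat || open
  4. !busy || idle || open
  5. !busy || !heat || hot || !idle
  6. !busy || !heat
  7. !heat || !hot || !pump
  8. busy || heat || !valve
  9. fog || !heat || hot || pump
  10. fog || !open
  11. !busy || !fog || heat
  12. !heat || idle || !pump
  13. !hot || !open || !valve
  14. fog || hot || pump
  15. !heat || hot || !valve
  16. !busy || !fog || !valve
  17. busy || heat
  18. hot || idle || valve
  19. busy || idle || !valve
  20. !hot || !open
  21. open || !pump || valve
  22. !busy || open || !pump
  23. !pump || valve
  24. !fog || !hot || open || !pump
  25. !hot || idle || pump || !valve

Try heat = False:
  (busy || heat) forces busy = True.
  (!busy || heat || open) forces open = True.
  (fog || !open) forces fog = True.
  clause (!busy || !fog || heat) is falsified — backtrack.
So heat = True.
  then (!busy || !heat) forces busy = False.
Set valve = False.
  then (!pump || valve) forces pump = False.
Set open = False.
Set fog = True.
Set hot = False.
  then (hot || idle || valve) forces idle = True.
All clauses satisfied.

heat = True; valve = False; open = False; busy = False; pump = False; fog = True; hot = False; idle = True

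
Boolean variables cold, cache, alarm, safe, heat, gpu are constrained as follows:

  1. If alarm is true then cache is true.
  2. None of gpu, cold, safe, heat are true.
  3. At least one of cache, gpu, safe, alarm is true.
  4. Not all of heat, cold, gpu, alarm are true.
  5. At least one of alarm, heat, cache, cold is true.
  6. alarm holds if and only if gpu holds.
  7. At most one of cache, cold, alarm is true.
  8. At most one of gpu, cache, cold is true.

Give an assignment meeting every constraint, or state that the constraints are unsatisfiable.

cold = False, cache = True, alarm = False, safe = False, heat = False, gpu = False

  (1) alarm=F ⇒ cache: vacuous ✓
  (2) {gpu, cold, safe, heat}: 0 true — none ✓
  (3) {cache, gpu, safe, alarm}: 1 true — at least one ✓
  (4) {heat, cold, gpu, alarm}: 0/4 true — not all ✓
  (5) {alarm, heat, cache, cold}: 1 true — at least one ✓
  (6) alarm=F, gpu=F — same ✓
  (7) {cache, cold, alarm}: 1 true — at most one ✓
  (8) {gpu, cache, cold}: 1 true — at most one ✓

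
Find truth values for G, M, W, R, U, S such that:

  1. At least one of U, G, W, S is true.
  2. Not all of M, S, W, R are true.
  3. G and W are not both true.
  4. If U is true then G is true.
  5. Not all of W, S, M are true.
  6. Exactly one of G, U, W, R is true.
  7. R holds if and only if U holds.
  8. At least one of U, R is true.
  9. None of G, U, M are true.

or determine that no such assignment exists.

UNSATISFIABLE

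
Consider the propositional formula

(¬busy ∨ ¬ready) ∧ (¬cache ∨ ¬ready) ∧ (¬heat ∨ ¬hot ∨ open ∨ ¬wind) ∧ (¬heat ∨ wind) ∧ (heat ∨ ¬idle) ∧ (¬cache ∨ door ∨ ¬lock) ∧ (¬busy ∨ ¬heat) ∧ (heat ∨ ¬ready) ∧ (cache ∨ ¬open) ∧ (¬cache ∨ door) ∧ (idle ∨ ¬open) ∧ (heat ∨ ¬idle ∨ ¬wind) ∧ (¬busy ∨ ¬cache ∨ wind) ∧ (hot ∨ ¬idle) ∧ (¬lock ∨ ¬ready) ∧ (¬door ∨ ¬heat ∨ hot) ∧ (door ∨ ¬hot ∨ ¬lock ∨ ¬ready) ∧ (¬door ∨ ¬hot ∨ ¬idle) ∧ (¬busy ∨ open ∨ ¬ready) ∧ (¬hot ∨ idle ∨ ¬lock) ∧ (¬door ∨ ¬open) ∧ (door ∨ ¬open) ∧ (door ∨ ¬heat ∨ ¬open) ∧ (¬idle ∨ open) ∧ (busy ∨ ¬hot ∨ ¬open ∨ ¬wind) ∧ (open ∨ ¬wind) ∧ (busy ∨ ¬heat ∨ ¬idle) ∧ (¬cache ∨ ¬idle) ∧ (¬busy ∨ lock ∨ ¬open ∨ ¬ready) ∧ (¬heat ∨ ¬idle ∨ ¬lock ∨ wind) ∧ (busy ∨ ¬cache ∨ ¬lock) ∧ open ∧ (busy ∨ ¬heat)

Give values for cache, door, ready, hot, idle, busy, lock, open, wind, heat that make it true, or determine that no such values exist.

Case door = True:
  (¬door ∨ ¬open) forces open = False.
  Clause (open) is falsified — contradiction.
Case door = False:
  (¬cache ∨ door) forces cache = False.
  (cache ∨ ¬open) forces open = False.
  Clause (open) is falsified — contradiction.
Both cases fail, so the formula is unsatisfiable.

UNSATISFIABLE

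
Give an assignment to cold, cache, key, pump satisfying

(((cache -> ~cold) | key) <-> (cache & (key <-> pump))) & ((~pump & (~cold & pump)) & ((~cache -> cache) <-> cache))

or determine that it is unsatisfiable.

The formula is unsatisfiable.

Case pump = True: the conjunct ~pump is False.
Case pump = False: the conjunct pump is False.
Both cases fail — unsatisfiable.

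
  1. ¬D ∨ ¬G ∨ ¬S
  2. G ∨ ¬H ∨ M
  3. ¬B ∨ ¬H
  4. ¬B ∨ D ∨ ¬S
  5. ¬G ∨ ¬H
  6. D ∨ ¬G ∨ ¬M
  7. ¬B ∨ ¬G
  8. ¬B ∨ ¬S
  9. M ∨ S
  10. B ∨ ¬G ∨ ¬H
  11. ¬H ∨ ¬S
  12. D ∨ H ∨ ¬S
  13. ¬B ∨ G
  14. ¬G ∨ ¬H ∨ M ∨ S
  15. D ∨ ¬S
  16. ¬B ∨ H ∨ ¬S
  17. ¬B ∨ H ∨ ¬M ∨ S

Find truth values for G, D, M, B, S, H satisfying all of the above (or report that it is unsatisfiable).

Set G = False.
  then (¬B ∨ G) forces B = False.
Set D = True.
Set M = True.
Set S = False.
Set H = False.
All clauses satisfied.

G = False; D = True; M = True; B = False; S = False; H = False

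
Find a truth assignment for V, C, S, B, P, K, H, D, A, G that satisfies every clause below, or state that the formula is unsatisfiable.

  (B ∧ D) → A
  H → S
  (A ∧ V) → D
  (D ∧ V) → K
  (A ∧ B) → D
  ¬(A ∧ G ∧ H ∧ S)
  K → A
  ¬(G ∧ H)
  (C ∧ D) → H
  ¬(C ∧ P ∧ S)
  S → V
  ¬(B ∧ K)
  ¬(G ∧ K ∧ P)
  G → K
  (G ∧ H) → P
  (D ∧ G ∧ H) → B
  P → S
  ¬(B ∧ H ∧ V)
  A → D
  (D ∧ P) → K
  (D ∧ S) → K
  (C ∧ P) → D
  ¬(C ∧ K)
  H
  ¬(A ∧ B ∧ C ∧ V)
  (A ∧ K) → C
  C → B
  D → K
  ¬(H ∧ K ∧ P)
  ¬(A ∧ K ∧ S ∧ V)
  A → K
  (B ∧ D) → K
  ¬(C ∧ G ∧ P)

Unit clause (H) forces H = True.
In (¬H ∨ S) only S is left, so S = True.
In (¬G ∨ ¬H) only ¬G is left, so G = False.
In (¬S ∨ V) only V is left, so V = True.
In (¬B ∨ ¬H ∨ ¬V) only ¬B is left, so B = False.
In (B ∨ ¬C) only ¬C is left, so C = False.
Set P = True.
  then (¬H ∨ ¬K ∨ ¬P) forces K = False.
  then (¬D ∨ K ∨ ¬P) forces D = False.
  then (¬A ∨ K) forces A = False.
All clauses satisfied.

V=T, C=F, S=T, B=F, P=T, K=F, H=T, D=F, A=F, G=F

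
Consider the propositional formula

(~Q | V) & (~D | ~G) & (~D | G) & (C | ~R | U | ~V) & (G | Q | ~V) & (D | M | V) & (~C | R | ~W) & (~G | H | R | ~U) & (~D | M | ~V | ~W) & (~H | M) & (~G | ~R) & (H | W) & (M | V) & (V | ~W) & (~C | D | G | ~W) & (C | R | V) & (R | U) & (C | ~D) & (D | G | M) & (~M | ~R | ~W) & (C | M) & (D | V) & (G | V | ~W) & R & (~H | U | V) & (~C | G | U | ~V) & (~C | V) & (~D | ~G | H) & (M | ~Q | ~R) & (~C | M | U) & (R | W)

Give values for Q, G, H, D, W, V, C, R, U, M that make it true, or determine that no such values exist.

Unit clause (R) forces R = True.
In (~G | ~R) only ~G is left, so G = False.
In (~D | G) only ~D is left, so D = False.
In (D | G | M) only M is left, so M = True.
In (~M | ~R | ~W) only ~W is left, so W = False.
In (D | V) only V is left, so V = True.
In (G | Q | ~V) only Q is left, so Q = True.
In (H | W) only H is left, so H = True.
Set C = False.
  then (C | ~R | U | ~V) forces U = True.
All clauses satisfied.

Q = True, G = False, H = True, D = False, W = False, V = True, C = False, R = True, U = True, M = True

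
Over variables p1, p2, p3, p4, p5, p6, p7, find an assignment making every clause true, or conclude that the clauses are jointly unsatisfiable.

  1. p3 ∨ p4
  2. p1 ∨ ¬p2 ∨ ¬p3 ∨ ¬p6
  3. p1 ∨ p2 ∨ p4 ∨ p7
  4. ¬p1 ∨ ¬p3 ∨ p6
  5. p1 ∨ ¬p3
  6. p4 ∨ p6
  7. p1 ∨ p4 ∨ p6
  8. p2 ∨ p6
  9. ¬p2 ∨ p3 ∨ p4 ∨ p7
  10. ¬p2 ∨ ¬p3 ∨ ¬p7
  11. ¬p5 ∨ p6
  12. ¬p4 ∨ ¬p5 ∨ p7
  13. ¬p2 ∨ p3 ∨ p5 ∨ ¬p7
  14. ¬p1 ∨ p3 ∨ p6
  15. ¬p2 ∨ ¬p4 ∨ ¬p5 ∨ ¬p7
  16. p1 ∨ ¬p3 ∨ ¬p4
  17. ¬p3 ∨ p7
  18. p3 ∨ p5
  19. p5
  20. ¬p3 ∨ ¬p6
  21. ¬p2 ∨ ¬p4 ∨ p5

p1 = True, p2 = False, p3 = False, p4 = True, p5 = True, p6 = True, p7 = True

Unit clause (p5) forces p5 = True.
In (¬p5 ∨ p6) only p6 is left, so p6 = True.
In (¬p3 ∨ ¬p6) only ¬p3 is left, so p3 = False.
In (p3 ∨ p4) only p4 is left, so p4 = True.
In (¬p4 ∨ ¬p5 ∨ p7) only p7 is left, so p7 = True.
In (¬p2 ∨ ¬p4 ∨ ¬p5 ∨ ¬p7) only ¬p2 is left, so p2 = False.
Set p1 = True.
All clauses satisfied.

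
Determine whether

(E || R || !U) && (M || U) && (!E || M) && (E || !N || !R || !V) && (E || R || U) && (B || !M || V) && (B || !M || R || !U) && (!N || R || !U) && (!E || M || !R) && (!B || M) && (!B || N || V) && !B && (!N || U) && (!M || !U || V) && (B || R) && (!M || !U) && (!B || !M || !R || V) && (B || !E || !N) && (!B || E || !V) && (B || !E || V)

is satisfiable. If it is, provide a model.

E=F, V=T, B=F, M=T, U=F, R=T, N=F

Unit clause (!B) forces B = False.
In (B || R) only R is left, so R = True.
Set E = False.
Set V = True.
  then (E || !N || !R || !V) forces N = False.
Set M = True.
  then (!M || !U) forces U = False.
All clauses satisfied.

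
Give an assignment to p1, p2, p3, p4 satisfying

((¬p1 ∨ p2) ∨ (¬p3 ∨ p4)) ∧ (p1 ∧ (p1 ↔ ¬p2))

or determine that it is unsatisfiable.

p1: True; p2: False; p3: False; p4: True

  (¬p1 ∨ p2) ∨ (¬p3 ∨ p4) = True
    ¬p1 ∨ p2 = False
      ¬p1 = False
    ¬p3 ∨ p4 = True
      ¬p3 = True
  p1 ∧ (p1 ↔ ¬p2) = True
    p1 ↔ ¬p2 = True
      ¬p2 = True
Both conjuncts True, so the formula holds.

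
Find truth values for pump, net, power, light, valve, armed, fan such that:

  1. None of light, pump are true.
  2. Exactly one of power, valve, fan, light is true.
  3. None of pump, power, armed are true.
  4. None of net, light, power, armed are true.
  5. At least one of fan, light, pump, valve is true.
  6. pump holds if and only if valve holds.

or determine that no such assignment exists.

pump: False; net: False; power: False; light: False; valve: False; armed: False; fan: True

  (1) {light, pump}: 0 true — none ✓
  (2) {power, valve, fan, light}: 1 true — exactly one ✓
  (3) {pump, power, armed}: 0 true — none ✓
  (4) {net, light, power, armed}: 0 true — none ✓
  (5) {fan, light, pump, valve}: 1 true — at least one ✓
  (6) pump=F, valve=F — same ✓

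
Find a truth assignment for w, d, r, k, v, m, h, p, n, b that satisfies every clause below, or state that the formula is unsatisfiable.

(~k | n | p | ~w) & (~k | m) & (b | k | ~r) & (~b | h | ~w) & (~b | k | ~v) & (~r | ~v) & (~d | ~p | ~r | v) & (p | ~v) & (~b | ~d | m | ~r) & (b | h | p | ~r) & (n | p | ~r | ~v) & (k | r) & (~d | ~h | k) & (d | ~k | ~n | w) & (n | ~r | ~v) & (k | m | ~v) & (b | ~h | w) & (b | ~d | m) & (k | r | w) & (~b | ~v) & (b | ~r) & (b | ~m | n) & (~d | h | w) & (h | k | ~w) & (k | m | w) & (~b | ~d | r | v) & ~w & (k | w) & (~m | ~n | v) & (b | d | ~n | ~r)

w=F; d=T; r=T; k=T; v=F; m=T; h=T; p=F; n=F; b=T

Unit clause (~w) forces w = False.
In (k | w) only k is left, so k = True.
In (~k | m) only m is left, so m = True.
Set d = True.
  then (~d | h | w) forces h = True.
  then (b | ~h | w) forces b = True.
  then (~b | ~v) forces v = False.
  then (~b | ~d | r | v) forces r = True.
  then (~m | ~n | v) forces n = False.
  then (~d | ~p | ~r | v) forces p = False.
All clauses satisfied.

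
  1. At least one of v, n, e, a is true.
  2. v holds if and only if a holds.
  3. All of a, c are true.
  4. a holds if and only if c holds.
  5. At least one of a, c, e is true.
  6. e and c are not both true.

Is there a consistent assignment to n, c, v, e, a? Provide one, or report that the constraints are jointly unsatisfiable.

n: True; c: True; v: True; e: False; a: True

  (1) {v, n, e, a}: 3 true — at least one ✓
  (2) v=T, a=T — same ✓
  (3) {a, c}: all 2 true ✓
  (4) a=T, c=T — same ✓
  (5) {a, c, e}: 2 true — at least one ✓
  (6) e=F, c=T — not both ✓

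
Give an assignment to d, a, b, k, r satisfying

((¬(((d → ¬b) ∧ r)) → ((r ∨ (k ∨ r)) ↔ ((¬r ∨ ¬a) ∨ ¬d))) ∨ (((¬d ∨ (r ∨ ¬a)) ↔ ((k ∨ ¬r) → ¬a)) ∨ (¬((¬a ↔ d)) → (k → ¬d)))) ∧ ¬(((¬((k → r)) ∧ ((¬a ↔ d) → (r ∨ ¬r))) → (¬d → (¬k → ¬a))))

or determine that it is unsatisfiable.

The conjunct ¬(((¬((k → r)) ∧ ((¬a ↔ d) → (r ∨ ¬r))) → (¬d → (¬k → ¬a)))) is unsatisfiable on its own:
  k = True: this becomes ¬(((¬r ∧ ((¬a ↔ d) → (r ∨ ¬r))) → True)) = False.
  k = False: this becomes ¬((False → (¬d → ¬a))) = False.
So the whole conjunction is unsatisfiable.

Unsatisfiable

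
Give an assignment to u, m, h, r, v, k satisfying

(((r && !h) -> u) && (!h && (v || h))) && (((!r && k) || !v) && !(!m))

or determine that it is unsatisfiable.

u: False, m: True, h: False, r: False, v: True, k: True

  ((r && !h) -> u) && (!h && (v || h)) = True
    (r && !h) -> u = True
      r && !h = False
        !h = True
    !h && (v || h) = True
      !h = True
      v || h = True
  ((!r && k) || !v) && !(!m) = True
    (!r && k) || !v = True
      !r && k = True
        !r = True
      !v = False
    !(!m) = True
      !m = False
Both conjuncts True, so the formula holds.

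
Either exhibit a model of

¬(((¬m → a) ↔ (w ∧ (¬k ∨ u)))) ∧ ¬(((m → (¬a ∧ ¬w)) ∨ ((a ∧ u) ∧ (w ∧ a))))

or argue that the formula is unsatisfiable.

w = False, k = True, a = True, m = True, u = True

  ¬(((¬m → a) ↔ (w ∧ (¬k ∨ u)))) = True
    (¬m → a) ↔ (w ∧ (¬k ∨ u)) = False
      ¬m → a = True
        ¬m = False
      w ∧ (¬k ∨ u) = False
        ¬k ∨ u = True
          ¬k = False
  ¬(((m → (¬a ∧ ¬w)) ∨ ((a ∧ u) ∧ (w ∧ a)))) = True
    (m → (¬a ∧ ¬w)) ∨ ((a ∧ u) ∧ (w ∧ a)) = False
      m → (¬a ∧ ¬w) = False
        ¬a ∧ ¬w = False
          ¬a = False
          ¬w = True
      (a ∧ u) ∧ (w ∧ a) = False
        a ∧ u = True
        w ∧ a = False
Both conjuncts True, so the formula holds.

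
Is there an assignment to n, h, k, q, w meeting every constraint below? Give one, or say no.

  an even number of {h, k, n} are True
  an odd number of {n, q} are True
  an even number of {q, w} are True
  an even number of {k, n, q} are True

n = False; h = True; k = True; q = True; w = True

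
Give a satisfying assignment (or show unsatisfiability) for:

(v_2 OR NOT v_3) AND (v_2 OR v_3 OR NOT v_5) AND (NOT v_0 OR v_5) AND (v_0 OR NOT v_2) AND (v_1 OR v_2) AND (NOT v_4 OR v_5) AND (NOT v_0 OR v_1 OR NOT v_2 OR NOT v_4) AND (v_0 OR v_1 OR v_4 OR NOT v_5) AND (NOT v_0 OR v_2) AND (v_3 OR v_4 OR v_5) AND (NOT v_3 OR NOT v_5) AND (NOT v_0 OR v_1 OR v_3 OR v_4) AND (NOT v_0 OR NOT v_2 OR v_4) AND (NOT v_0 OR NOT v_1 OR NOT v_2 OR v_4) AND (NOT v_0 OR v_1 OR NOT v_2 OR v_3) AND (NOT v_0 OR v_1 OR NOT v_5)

v_0: True, v_1: True, v_2: True, v_3: False, v_4: True, v_5: True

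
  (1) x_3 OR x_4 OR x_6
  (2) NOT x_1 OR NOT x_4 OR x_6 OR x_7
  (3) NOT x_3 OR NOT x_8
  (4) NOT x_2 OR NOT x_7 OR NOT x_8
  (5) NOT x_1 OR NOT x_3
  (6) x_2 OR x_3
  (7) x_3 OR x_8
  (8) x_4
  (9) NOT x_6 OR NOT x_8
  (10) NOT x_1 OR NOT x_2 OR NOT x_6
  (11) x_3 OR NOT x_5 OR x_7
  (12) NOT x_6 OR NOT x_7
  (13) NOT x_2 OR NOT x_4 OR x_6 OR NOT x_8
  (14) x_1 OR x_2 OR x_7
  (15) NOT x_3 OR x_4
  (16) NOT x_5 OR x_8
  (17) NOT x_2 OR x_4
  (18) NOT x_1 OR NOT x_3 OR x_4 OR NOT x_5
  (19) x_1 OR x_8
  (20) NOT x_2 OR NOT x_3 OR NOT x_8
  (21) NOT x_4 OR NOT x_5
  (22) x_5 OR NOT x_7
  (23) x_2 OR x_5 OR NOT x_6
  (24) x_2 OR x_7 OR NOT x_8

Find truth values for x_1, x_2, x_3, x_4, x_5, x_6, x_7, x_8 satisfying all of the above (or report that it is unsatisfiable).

Case x_3 = True:
  (NOT x_3 OR NOT x_8) forces x_8 = False.
  (NOT x_1 OR NOT x_3) forces x_1 = False.
  Clause (x_1 OR x_8) is falsified — contradiction.
Case x_3 = False:
  (x_2 OR x_3) forces x_2 = True.
  (x_3 OR x_8) forces x_8 = True.
  (NOT x_2 OR NOT x_7 OR NOT x_8) forces x_7 = False.
  (x_4) forces x_4 = True.
  (NOT x_6 OR NOT x_8) forces x_6 = False.
  Clause (NOT x_2 OR NOT x_4 OR x_6 OR NOT x_8) is falsified — contradiction.
Both cases fail, so the formula is unsatisfiable.

UNSATISFIABLE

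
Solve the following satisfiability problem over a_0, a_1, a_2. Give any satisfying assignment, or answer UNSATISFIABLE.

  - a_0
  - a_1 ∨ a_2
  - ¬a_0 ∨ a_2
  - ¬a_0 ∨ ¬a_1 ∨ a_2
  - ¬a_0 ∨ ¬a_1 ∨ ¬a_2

a_0 = True, a_1 = False, a_2 = True

Unit clause (a_0) forces a_0 = True.
In (¬a_0 ∨ a_2) only a_2 is left, so a_2 = True.
In (¬a_0 ∨ ¬a_1 ∨ ¬a_2) only ¬a_1 is left, so a_1 = False.
Check each clause:
  (a_0): a_0 holds.
  (a_1 ∨ a_2): a_2 holds.
  (¬a_0 ∨ a_2): a_2 holds.
  (¬a_0 ∨ ¬a_1 ∨ a_2): ¬a_1 holds.
  (¬a_0 ∨ ¬a_1 ∨ ¬a_2): ¬a_1 holds.
All clauses satisfied.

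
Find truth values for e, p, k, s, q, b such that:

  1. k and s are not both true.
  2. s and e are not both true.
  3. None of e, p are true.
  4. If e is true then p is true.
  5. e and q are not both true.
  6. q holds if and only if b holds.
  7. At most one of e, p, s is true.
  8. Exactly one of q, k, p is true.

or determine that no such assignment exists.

e = False, p = False, k = False, s = True, q = True, b = True

  (1) k=F, s=T — not both ✓
  (2) s=T, e=F — not both ✓
  (3) {e, p}: 0 true — none ✓
  (4) e=F ⇒ p: vacuous ✓
  (5) e=F, q=T — not both ✓
  (6) q=T, b=T — same ✓
  (7) {e, p, s}: 1 true — at most one ✓
  (8) {q, k, p}: 1 true — exactly one ✓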